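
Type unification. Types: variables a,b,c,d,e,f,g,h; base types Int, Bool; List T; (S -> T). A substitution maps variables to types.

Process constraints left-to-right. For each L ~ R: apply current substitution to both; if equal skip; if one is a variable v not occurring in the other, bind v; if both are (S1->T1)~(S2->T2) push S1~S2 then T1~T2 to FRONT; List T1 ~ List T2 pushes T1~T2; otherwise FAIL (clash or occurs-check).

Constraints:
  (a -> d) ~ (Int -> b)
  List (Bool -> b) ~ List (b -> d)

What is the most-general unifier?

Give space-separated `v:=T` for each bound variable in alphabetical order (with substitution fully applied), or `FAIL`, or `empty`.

Answer: a:=Int b:=Bool d:=Bool

Derivation:
step 1: unify (a -> d) ~ (Int -> b)  [subst: {-} | 1 pending]
  -> decompose arrow: push a~Int, d~b
step 2: unify a ~ Int  [subst: {-} | 2 pending]
  bind a := Int
step 3: unify d ~ b  [subst: {a:=Int} | 1 pending]
  bind d := b
step 4: unify List (Bool -> b) ~ List (b -> b)  [subst: {a:=Int, d:=b} | 0 pending]
  -> decompose List: push (Bool -> b)~(b -> b)
step 5: unify (Bool -> b) ~ (b -> b)  [subst: {a:=Int, d:=b} | 0 pending]
  -> decompose arrow: push Bool~b, b~b
step 6: unify Bool ~ b  [subst: {a:=Int, d:=b} | 1 pending]
  bind b := Bool
step 7: unify Bool ~ Bool  [subst: {a:=Int, d:=b, b:=Bool} | 0 pending]
  -> identical, skip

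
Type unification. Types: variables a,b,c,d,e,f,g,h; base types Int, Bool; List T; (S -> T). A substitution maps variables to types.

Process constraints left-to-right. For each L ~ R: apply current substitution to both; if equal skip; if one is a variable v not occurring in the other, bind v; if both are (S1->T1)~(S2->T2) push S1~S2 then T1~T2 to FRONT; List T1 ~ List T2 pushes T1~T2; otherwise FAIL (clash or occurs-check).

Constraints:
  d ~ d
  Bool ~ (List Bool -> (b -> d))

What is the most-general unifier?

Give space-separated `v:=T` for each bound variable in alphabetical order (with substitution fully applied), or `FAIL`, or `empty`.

step 1: unify d ~ d  [subst: {-} | 1 pending]
  -> identical, skip
step 2: unify Bool ~ (List Bool -> (b -> d))  [subst: {-} | 0 pending]
  clash: Bool vs (List Bool -> (b -> d))

Answer: FAIL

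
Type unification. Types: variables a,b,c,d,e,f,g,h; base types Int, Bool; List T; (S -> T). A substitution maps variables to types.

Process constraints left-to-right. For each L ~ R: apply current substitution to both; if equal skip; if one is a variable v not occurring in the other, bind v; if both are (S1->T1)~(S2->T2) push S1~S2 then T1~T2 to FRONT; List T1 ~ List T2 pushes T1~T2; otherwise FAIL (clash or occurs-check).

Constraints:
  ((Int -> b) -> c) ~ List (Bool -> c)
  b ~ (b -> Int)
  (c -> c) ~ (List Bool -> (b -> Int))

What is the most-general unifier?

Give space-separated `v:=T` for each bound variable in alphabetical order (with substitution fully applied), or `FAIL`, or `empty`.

step 1: unify ((Int -> b) -> c) ~ List (Bool -> c)  [subst: {-} | 2 pending]
  clash: ((Int -> b) -> c) vs List (Bool -> c)

Answer: FAIL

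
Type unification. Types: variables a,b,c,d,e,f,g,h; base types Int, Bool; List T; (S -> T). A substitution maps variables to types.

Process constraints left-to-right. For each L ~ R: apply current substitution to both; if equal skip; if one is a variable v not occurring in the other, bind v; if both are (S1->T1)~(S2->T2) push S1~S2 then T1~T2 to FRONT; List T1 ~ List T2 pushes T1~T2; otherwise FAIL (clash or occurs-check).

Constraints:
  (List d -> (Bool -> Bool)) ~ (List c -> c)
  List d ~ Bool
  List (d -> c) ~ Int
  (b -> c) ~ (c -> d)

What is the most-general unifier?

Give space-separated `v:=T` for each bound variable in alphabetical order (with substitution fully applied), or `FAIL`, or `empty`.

Answer: FAIL

Derivation:
step 1: unify (List d -> (Bool -> Bool)) ~ (List c -> c)  [subst: {-} | 3 pending]
  -> decompose arrow: push List d~List c, (Bool -> Bool)~c
step 2: unify List d ~ List c  [subst: {-} | 4 pending]
  -> decompose List: push d~c
step 3: unify d ~ c  [subst: {-} | 4 pending]
  bind d := c
step 4: unify (Bool -> Bool) ~ c  [subst: {d:=c} | 3 pending]
  bind c := (Bool -> Bool)
step 5: unify List (Bool -> Bool) ~ Bool  [subst: {d:=c, c:=(Bool -> Bool)} | 2 pending]
  clash: List (Bool -> Bool) vs Bool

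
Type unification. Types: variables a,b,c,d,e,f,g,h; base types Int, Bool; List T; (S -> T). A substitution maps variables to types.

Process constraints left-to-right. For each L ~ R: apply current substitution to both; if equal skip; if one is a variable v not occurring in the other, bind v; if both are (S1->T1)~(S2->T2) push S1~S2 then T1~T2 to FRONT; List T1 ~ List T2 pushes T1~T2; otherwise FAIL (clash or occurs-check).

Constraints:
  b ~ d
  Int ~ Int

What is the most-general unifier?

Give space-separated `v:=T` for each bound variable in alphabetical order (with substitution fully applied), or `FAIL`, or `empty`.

Answer: b:=d

Derivation:
step 1: unify b ~ d  [subst: {-} | 1 pending]
  bind b := d
step 2: unify Int ~ Int  [subst: {b:=d} | 0 pending]
  -> identical, skip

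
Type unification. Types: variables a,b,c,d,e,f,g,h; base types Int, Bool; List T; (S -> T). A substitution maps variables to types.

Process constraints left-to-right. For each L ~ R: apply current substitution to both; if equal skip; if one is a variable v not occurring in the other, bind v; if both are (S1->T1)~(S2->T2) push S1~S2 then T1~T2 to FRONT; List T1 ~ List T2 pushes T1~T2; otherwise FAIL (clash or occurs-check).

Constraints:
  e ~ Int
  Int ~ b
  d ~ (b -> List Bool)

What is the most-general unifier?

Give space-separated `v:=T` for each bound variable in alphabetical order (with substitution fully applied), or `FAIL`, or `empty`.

step 1: unify e ~ Int  [subst: {-} | 2 pending]
  bind e := Int
step 2: unify Int ~ b  [subst: {e:=Int} | 1 pending]
  bind b := Int
step 3: unify d ~ (Int -> List Bool)  [subst: {e:=Int, b:=Int} | 0 pending]
  bind d := (Int -> List Bool)

Answer: b:=Int d:=(Int -> List Bool) e:=Int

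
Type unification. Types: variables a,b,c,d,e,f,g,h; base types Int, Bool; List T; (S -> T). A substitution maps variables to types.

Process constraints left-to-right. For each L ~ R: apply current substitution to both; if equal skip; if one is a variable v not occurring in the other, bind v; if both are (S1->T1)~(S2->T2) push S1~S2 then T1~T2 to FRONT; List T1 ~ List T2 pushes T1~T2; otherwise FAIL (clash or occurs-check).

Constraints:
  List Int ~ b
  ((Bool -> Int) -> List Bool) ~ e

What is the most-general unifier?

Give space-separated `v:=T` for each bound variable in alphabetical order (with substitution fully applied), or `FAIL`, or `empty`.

Answer: b:=List Int e:=((Bool -> Int) -> List Bool)

Derivation:
step 1: unify List Int ~ b  [subst: {-} | 1 pending]
  bind b := List Int
step 2: unify ((Bool -> Int) -> List Bool) ~ e  [subst: {b:=List Int} | 0 pending]
  bind e := ((Bool -> Int) -> List Bool)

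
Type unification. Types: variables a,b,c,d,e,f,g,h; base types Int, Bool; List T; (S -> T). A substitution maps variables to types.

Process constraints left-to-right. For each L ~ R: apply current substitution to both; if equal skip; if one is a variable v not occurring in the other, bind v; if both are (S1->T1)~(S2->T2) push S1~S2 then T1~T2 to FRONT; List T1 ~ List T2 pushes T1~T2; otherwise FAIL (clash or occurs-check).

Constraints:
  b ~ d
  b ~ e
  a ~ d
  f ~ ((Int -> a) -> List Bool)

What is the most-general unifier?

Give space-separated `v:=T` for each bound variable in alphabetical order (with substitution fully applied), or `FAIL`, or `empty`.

step 1: unify b ~ d  [subst: {-} | 3 pending]
  bind b := d
step 2: unify d ~ e  [subst: {b:=d} | 2 pending]
  bind d := e
step 3: unify a ~ e  [subst: {b:=d, d:=e} | 1 pending]
  bind a := e
step 4: unify f ~ ((Int -> e) -> List Bool)  [subst: {b:=d, d:=e, a:=e} | 0 pending]
  bind f := ((Int -> e) -> List Bool)

Answer: a:=e b:=e d:=e f:=((Int -> e) -> List Bool)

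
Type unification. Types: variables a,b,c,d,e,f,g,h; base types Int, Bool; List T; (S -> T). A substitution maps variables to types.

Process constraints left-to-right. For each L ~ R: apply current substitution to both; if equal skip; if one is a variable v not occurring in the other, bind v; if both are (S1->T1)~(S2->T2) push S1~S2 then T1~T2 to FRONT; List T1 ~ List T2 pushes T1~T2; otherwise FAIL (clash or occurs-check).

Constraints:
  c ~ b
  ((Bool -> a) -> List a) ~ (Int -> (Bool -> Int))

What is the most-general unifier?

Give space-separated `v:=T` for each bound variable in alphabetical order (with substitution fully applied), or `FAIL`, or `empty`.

Answer: FAIL

Derivation:
step 1: unify c ~ b  [subst: {-} | 1 pending]
  bind c := b
step 2: unify ((Bool -> a) -> List a) ~ (Int -> (Bool -> Int))  [subst: {c:=b} | 0 pending]
  -> decompose arrow: push (Bool -> a)~Int, List a~(Bool -> Int)
step 3: unify (Bool -> a) ~ Int  [subst: {c:=b} | 1 pending]
  clash: (Bool -> a) vs Int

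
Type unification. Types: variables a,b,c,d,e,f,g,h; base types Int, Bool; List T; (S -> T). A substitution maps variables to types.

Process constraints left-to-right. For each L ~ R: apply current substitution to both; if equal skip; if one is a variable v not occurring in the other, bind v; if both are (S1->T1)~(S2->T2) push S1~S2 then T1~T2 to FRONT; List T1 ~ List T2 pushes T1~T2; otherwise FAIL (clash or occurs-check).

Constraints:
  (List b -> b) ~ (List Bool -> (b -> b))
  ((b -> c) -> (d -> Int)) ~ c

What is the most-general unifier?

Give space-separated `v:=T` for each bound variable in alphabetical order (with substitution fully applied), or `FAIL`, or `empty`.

Answer: FAIL

Derivation:
step 1: unify (List b -> b) ~ (List Bool -> (b -> b))  [subst: {-} | 1 pending]
  -> decompose arrow: push List b~List Bool, b~(b -> b)
step 2: unify List b ~ List Bool  [subst: {-} | 2 pending]
  -> decompose List: push b~Bool
step 3: unify b ~ Bool  [subst: {-} | 2 pending]
  bind b := Bool
step 4: unify Bool ~ (Bool -> Bool)  [subst: {b:=Bool} | 1 pending]
  clash: Bool vs (Bool -> Bool)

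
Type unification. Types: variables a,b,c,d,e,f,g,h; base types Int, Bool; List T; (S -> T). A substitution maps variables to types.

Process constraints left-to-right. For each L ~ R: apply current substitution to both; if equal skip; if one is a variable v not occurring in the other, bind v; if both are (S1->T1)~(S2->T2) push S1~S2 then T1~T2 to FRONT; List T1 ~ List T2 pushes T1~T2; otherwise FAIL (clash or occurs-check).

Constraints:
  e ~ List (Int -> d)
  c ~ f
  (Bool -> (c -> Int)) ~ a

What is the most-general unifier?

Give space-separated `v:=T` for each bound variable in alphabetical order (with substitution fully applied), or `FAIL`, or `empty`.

Answer: a:=(Bool -> (f -> Int)) c:=f e:=List (Int -> d)

Derivation:
step 1: unify e ~ List (Int -> d)  [subst: {-} | 2 pending]
  bind e := List (Int -> d)
step 2: unify c ~ f  [subst: {e:=List (Int -> d)} | 1 pending]
  bind c := f
step 3: unify (Bool -> (f -> Int)) ~ a  [subst: {e:=List (Int -> d), c:=f} | 0 pending]
  bind a := (Bool -> (f -> Int))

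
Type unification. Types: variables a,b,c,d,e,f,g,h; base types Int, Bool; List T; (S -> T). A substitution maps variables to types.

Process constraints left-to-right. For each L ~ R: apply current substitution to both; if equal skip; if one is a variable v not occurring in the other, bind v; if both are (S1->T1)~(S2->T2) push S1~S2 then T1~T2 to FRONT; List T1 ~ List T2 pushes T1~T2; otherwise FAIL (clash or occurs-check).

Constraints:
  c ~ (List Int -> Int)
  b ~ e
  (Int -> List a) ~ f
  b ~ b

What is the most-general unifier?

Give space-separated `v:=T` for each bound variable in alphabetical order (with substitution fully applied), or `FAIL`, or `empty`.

step 1: unify c ~ (List Int -> Int)  [subst: {-} | 3 pending]
  bind c := (List Int -> Int)
step 2: unify b ~ e  [subst: {c:=(List Int -> Int)} | 2 pending]
  bind b := e
step 3: unify (Int -> List a) ~ f  [subst: {c:=(List Int -> Int), b:=e} | 1 pending]
  bind f := (Int -> List a)
step 4: unify e ~ e  [subst: {c:=(List Int -> Int), b:=e, f:=(Int -> List a)} | 0 pending]
  -> identical, skip

Answer: b:=e c:=(List Int -> Int) f:=(Int -> List a)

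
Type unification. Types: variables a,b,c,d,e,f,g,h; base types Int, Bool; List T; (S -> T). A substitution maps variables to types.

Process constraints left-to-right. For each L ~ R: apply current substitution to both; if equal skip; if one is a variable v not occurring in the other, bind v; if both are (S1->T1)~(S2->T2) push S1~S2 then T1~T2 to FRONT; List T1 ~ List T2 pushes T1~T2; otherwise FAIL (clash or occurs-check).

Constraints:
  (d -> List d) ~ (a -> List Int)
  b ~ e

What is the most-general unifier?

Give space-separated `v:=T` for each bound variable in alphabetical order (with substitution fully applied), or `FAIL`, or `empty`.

Answer: a:=Int b:=e d:=Int

Derivation:
step 1: unify (d -> List d) ~ (a -> List Int)  [subst: {-} | 1 pending]
  -> decompose arrow: push d~a, List d~List Int
step 2: unify d ~ a  [subst: {-} | 2 pending]
  bind d := a
step 3: unify List a ~ List Int  [subst: {d:=a} | 1 pending]
  -> decompose List: push a~Int
step 4: unify a ~ Int  [subst: {d:=a} | 1 pending]
  bind a := Int
step 5: unify b ~ e  [subst: {d:=a, a:=Int} | 0 pending]
  bind b := e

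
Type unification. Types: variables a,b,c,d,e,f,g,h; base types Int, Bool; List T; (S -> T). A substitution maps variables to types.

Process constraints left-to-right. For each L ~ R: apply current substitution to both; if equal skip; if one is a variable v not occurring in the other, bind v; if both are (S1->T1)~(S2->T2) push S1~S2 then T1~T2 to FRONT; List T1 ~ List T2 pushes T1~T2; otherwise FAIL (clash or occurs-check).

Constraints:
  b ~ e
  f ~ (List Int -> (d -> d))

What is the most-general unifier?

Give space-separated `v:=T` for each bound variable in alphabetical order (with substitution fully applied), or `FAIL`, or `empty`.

Answer: b:=e f:=(List Int -> (d -> d))

Derivation:
step 1: unify b ~ e  [subst: {-} | 1 pending]
  bind b := e
step 2: unify f ~ (List Int -> (d -> d))  [subst: {b:=e} | 0 pending]
  bind f := (List Int -> (d -> d))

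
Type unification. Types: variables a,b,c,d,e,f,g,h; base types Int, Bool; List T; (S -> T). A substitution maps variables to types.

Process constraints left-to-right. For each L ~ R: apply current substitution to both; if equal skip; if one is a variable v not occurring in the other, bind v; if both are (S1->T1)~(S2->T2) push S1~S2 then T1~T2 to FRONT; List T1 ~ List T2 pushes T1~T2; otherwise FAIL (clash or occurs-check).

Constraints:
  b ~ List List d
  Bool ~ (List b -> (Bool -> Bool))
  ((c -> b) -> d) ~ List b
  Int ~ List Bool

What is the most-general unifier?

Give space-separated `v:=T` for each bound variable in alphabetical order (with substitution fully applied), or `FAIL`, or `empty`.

Answer: FAIL

Derivation:
step 1: unify b ~ List List d  [subst: {-} | 3 pending]
  bind b := List List d
step 2: unify Bool ~ (List List List d -> (Bool -> Bool))  [subst: {b:=List List d} | 2 pending]
  clash: Bool vs (List List List d -> (Bool -> Bool))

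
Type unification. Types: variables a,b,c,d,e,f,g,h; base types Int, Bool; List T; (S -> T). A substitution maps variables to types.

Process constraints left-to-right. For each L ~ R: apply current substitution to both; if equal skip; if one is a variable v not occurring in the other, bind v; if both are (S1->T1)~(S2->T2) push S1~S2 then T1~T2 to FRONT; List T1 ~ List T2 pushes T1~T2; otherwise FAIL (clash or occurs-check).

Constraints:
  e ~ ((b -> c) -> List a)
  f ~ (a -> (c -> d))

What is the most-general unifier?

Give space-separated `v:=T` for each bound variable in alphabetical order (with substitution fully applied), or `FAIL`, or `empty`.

step 1: unify e ~ ((b -> c) -> List a)  [subst: {-} | 1 pending]
  bind e := ((b -> c) -> List a)
step 2: unify f ~ (a -> (c -> d))  [subst: {e:=((b -> c) -> List a)} | 0 pending]
  bind f := (a -> (c -> d))

Answer: e:=((b -> c) -> List a) f:=(a -> (c -> d))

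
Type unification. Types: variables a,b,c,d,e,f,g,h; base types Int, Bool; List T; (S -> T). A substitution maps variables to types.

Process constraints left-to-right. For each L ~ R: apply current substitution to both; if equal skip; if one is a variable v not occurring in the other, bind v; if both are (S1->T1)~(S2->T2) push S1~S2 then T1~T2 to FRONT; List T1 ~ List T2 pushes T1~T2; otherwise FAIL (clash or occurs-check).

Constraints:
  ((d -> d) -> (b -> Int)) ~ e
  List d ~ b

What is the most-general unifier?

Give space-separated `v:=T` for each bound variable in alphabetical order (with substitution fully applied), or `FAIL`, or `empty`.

step 1: unify ((d -> d) -> (b -> Int)) ~ e  [subst: {-} | 1 pending]
  bind e := ((d -> d) -> (b -> Int))
step 2: unify List d ~ b  [subst: {e:=((d -> d) -> (b -> Int))} | 0 pending]
  bind b := List d

Answer: b:=List d e:=((d -> d) -> (List d -> Int))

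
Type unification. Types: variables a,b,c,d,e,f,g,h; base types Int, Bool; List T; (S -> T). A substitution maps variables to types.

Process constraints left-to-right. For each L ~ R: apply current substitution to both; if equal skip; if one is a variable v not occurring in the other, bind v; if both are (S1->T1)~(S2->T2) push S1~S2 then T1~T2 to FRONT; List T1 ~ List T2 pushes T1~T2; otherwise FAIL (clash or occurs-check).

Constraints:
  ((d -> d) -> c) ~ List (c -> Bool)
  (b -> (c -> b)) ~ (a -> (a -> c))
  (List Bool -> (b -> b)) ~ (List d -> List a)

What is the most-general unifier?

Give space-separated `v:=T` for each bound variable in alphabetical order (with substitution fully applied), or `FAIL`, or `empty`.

step 1: unify ((d -> d) -> c) ~ List (c -> Bool)  [subst: {-} | 2 pending]
  clash: ((d -> d) -> c) vs List (c -> Bool)

Answer: FAIL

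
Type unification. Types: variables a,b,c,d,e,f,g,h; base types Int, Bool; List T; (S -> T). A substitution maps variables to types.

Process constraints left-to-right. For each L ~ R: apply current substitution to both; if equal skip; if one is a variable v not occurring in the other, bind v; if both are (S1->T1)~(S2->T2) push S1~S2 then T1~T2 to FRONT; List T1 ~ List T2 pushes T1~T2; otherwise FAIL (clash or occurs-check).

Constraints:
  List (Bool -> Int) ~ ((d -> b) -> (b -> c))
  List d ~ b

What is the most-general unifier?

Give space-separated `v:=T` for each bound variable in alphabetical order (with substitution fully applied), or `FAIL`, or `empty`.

Answer: FAIL

Derivation:
step 1: unify List (Bool -> Int) ~ ((d -> b) -> (b -> c))  [subst: {-} | 1 pending]
  clash: List (Bool -> Int) vs ((d -> b) -> (b -> c))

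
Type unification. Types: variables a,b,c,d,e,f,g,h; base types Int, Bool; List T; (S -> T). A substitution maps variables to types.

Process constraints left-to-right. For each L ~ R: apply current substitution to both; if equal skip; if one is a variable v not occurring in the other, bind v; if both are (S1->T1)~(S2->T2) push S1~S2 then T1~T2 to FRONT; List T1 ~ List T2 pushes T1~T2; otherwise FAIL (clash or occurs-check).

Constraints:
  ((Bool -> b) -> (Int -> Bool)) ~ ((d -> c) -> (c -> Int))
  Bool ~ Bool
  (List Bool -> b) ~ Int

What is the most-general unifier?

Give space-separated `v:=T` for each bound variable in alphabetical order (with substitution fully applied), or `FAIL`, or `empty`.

Answer: FAIL

Derivation:
step 1: unify ((Bool -> b) -> (Int -> Bool)) ~ ((d -> c) -> (c -> Int))  [subst: {-} | 2 pending]
  -> decompose arrow: push (Bool -> b)~(d -> c), (Int -> Bool)~(c -> Int)
step 2: unify (Bool -> b) ~ (d -> c)  [subst: {-} | 3 pending]
  -> decompose arrow: push Bool~d, b~c
step 3: unify Bool ~ d  [subst: {-} | 4 pending]
  bind d := Bool
step 4: unify b ~ c  [subst: {d:=Bool} | 3 pending]
  bind b := c
step 5: unify (Int -> Bool) ~ (c -> Int)  [subst: {d:=Bool, b:=c} | 2 pending]
  -> decompose arrow: push Int~c, Bool~Int
step 6: unify Int ~ c  [subst: {d:=Bool, b:=c} | 3 pending]
  bind c := Int
step 7: unify Bool ~ Int  [subst: {d:=Bool, b:=c, c:=Int} | 2 pending]
  clash: Bool vs Int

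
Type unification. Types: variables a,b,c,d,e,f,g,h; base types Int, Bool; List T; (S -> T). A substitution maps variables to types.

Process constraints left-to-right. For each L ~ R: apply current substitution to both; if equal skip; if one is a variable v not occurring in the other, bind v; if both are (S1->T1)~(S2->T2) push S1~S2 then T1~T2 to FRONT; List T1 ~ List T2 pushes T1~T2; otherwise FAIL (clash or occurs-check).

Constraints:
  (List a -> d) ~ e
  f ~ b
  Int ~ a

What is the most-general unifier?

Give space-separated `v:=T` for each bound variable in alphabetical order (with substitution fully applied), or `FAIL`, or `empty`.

step 1: unify (List a -> d) ~ e  [subst: {-} | 2 pending]
  bind e := (List a -> d)
step 2: unify f ~ b  [subst: {e:=(List a -> d)} | 1 pending]
  bind f := b
step 3: unify Int ~ a  [subst: {e:=(List a -> d), f:=b} | 0 pending]
  bind a := Int

Answer: a:=Int e:=(List Int -> d) f:=b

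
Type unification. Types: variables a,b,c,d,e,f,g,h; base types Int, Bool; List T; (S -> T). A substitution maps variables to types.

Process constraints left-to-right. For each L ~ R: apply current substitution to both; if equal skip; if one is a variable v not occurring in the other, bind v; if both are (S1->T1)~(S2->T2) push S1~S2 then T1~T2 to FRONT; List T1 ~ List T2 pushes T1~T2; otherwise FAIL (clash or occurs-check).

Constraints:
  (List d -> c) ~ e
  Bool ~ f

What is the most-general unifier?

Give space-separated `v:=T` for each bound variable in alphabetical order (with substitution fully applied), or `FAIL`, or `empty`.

Answer: e:=(List d -> c) f:=Bool

Derivation:
step 1: unify (List d -> c) ~ e  [subst: {-} | 1 pending]
  bind e := (List d -> c)
step 2: unify Bool ~ f  [subst: {e:=(List d -> c)} | 0 pending]
  bind f := Bool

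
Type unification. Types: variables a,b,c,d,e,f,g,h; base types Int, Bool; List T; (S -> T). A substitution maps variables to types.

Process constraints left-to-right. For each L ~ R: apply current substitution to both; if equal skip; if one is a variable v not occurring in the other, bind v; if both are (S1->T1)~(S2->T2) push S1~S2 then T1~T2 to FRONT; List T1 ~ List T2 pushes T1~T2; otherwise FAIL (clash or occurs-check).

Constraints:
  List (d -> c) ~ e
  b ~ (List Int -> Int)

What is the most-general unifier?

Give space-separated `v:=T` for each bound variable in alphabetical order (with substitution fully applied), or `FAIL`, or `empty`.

Answer: b:=(List Int -> Int) e:=List (d -> c)

Derivation:
step 1: unify List (d -> c) ~ e  [subst: {-} | 1 pending]
  bind e := List (d -> c)
step 2: unify b ~ (List Int -> Int)  [subst: {e:=List (d -> c)} | 0 pending]
  bind b := (List Int -> Int)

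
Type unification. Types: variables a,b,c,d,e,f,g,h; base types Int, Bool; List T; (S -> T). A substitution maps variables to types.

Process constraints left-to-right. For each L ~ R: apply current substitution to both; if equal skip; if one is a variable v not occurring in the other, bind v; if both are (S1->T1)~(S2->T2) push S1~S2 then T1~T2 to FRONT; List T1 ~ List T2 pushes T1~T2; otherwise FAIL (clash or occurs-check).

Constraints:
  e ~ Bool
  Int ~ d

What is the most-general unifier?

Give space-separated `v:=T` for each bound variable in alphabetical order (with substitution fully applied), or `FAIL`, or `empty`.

Answer: d:=Int e:=Bool

Derivation:
step 1: unify e ~ Bool  [subst: {-} | 1 pending]
  bind e := Bool
step 2: unify Int ~ d  [subst: {e:=Bool} | 0 pending]
  bind d := Int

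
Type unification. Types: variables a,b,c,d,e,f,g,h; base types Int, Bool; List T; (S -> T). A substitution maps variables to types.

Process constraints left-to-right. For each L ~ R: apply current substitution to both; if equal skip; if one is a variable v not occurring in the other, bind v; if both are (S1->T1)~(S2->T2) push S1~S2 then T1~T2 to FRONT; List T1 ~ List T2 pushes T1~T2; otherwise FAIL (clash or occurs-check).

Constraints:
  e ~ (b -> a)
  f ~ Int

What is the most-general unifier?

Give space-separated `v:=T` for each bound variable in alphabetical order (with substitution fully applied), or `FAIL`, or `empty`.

Answer: e:=(b -> a) f:=Int

Derivation:
step 1: unify e ~ (b -> a)  [subst: {-} | 1 pending]
  bind e := (b -> a)
step 2: unify f ~ Int  [subst: {e:=(b -> a)} | 0 pending]
  bind f := Int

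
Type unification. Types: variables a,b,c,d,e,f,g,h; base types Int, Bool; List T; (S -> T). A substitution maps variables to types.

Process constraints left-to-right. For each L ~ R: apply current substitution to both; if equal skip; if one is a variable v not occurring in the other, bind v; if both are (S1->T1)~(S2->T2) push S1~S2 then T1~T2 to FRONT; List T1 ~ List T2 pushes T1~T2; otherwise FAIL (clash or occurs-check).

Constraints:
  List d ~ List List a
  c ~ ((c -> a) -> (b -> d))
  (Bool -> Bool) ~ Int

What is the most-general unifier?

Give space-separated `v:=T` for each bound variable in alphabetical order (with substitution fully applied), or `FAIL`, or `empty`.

Answer: FAIL

Derivation:
step 1: unify List d ~ List List a  [subst: {-} | 2 pending]
  -> decompose List: push d~List a
step 2: unify d ~ List a  [subst: {-} | 2 pending]
  bind d := List a
step 3: unify c ~ ((c -> a) -> (b -> List a))  [subst: {d:=List a} | 1 pending]
  occurs-check fail: c in ((c -> a) -> (b -> List a))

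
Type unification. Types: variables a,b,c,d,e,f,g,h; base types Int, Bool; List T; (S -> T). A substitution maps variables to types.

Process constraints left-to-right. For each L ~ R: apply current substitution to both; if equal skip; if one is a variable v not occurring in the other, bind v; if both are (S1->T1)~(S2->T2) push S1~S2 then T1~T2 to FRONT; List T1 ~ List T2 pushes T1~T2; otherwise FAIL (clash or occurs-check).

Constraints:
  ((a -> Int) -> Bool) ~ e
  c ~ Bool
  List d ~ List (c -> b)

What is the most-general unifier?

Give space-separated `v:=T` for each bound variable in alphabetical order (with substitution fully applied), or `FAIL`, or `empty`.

step 1: unify ((a -> Int) -> Bool) ~ e  [subst: {-} | 2 pending]
  bind e := ((a -> Int) -> Bool)
step 2: unify c ~ Bool  [subst: {e:=((a -> Int) -> Bool)} | 1 pending]
  bind c := Bool
step 3: unify List d ~ List (Bool -> b)  [subst: {e:=((a -> Int) -> Bool), c:=Bool} | 0 pending]
  -> decompose List: push d~(Bool -> b)
step 4: unify d ~ (Bool -> b)  [subst: {e:=((a -> Int) -> Bool), c:=Bool} | 0 pending]
  bind d := (Bool -> b)

Answer: c:=Bool d:=(Bool -> b) e:=((a -> Int) -> Bool)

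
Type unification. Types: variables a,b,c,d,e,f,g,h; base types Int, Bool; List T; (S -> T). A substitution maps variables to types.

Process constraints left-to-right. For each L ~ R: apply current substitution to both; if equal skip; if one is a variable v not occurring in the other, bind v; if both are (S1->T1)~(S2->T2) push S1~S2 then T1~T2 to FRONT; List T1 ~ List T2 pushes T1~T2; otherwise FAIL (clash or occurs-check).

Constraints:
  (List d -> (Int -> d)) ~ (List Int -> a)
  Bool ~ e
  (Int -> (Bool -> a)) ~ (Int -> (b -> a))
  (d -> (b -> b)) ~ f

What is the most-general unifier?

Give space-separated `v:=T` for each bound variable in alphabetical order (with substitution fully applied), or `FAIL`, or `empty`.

Answer: a:=(Int -> Int) b:=Bool d:=Int e:=Bool f:=(Int -> (Bool -> Bool))

Derivation:
step 1: unify (List d -> (Int -> d)) ~ (List Int -> a)  [subst: {-} | 3 pending]
  -> decompose arrow: push List d~List Int, (Int -> d)~a
step 2: unify List d ~ List Int  [subst: {-} | 4 pending]
  -> decompose List: push d~Int
step 3: unify d ~ Int  [subst: {-} | 4 pending]
  bind d := Int
step 4: unify (Int -> Int) ~ a  [subst: {d:=Int} | 3 pending]
  bind a := (Int -> Int)
step 5: unify Bool ~ e  [subst: {d:=Int, a:=(Int -> Int)} | 2 pending]
  bind e := Bool
step 6: unify (Int -> (Bool -> (Int -> Int))) ~ (Int -> (b -> (Int -> Int)))  [subst: {d:=Int, a:=(Int -> Int), e:=Bool} | 1 pending]
  -> decompose arrow: push Int~Int, (Bool -> (Int -> Int))~(b -> (Int -> Int))
step 7: unify Int ~ Int  [subst: {d:=Int, a:=(Int -> Int), e:=Bool} | 2 pending]
  -> identical, skip
step 8: unify (Bool -> (Int -> Int)) ~ (b -> (Int -> Int))  [subst: {d:=Int, a:=(Int -> Int), e:=Bool} | 1 pending]
  -> decompose arrow: push Bool~b, (Int -> Int)~(Int -> Int)
step 9: unify Bool ~ b  [subst: {d:=Int, a:=(Int -> Int), e:=Bool} | 2 pending]
  bind b := Bool
step 10: unify (Int -> Int) ~ (Int -> Int)  [subst: {d:=Int, a:=(Int -> Int), e:=Bool, b:=Bool} | 1 pending]
  -> identical, skip
step 11: unify (Int -> (Bool -> Bool)) ~ f  [subst: {d:=Int, a:=(Int -> Int), e:=Bool, b:=Bool} | 0 pending]
  bind f := (Int -> (Bool -> Bool))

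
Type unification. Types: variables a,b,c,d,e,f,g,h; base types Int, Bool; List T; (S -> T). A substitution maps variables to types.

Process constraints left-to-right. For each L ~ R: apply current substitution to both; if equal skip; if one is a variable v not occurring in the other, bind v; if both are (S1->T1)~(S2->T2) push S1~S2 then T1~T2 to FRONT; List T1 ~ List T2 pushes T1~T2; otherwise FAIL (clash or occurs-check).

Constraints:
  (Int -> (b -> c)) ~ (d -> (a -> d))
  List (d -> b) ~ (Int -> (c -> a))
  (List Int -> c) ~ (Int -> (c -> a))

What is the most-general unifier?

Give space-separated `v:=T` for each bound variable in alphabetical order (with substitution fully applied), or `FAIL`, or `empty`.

Answer: FAIL

Derivation:
step 1: unify (Int -> (b -> c)) ~ (d -> (a -> d))  [subst: {-} | 2 pending]
  -> decompose arrow: push Int~d, (b -> c)~(a -> d)
step 2: unify Int ~ d  [subst: {-} | 3 pending]
  bind d := Int
step 3: unify (b -> c) ~ (a -> Int)  [subst: {d:=Int} | 2 pending]
  -> decompose arrow: push b~a, c~Int
step 4: unify b ~ a  [subst: {d:=Int} | 3 pending]
  bind b := a
step 5: unify c ~ Int  [subst: {d:=Int, b:=a} | 2 pending]
  bind c := Int
step 6: unify List (Int -> a) ~ (Int -> (Int -> a))  [subst: {d:=Int, b:=a, c:=Int} | 1 pending]
  clash: List (Int -> a) vs (Int -> (Int -> a))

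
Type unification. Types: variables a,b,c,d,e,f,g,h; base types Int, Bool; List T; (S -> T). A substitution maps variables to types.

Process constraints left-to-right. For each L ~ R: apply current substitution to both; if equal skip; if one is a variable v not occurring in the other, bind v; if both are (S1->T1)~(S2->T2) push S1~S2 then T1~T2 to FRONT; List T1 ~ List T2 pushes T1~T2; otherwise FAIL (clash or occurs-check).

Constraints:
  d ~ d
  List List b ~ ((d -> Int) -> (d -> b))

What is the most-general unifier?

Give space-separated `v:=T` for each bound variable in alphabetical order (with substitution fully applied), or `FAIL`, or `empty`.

step 1: unify d ~ d  [subst: {-} | 1 pending]
  -> identical, skip
step 2: unify List List b ~ ((d -> Int) -> (d -> b))  [subst: {-} | 0 pending]
  clash: List List b vs ((d -> Int) -> (d -> b))

Answer: FAIL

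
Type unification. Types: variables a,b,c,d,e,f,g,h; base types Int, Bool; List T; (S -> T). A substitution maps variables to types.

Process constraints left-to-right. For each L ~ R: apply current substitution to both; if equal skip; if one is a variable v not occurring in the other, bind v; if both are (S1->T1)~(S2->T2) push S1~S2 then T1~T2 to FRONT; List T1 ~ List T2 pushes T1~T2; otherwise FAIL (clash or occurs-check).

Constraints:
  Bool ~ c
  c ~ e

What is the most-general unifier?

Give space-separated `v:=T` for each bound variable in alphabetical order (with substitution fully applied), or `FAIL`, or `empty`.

Answer: c:=Bool e:=Bool

Derivation:
step 1: unify Bool ~ c  [subst: {-} | 1 pending]
  bind c := Bool
step 2: unify Bool ~ e  [subst: {c:=Bool} | 0 pending]
  bind e := Bool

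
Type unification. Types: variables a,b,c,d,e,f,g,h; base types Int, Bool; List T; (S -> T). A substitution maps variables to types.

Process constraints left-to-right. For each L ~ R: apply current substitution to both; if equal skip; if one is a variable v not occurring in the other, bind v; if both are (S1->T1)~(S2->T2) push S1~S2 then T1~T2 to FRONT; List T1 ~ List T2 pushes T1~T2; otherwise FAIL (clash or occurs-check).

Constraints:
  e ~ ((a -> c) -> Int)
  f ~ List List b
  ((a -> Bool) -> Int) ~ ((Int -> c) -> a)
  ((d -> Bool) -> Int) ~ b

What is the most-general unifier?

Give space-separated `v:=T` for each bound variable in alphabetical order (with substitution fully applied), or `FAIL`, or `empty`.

step 1: unify e ~ ((a -> c) -> Int)  [subst: {-} | 3 pending]
  bind e := ((a -> c) -> Int)
step 2: unify f ~ List List b  [subst: {e:=((a -> c) -> Int)} | 2 pending]
  bind f := List List b
step 3: unify ((a -> Bool) -> Int) ~ ((Int -> c) -> a)  [subst: {e:=((a -> c) -> Int), f:=List List b} | 1 pending]
  -> decompose arrow: push (a -> Bool)~(Int -> c), Int~a
step 4: unify (a -> Bool) ~ (Int -> c)  [subst: {e:=((a -> c) -> Int), f:=List List b} | 2 pending]
  -> decompose arrow: push a~Int, Bool~c
step 5: unify a ~ Int  [subst: {e:=((a -> c) -> Int), f:=List List b} | 3 pending]
  bind a := Int
step 6: unify Bool ~ c  [subst: {e:=((a -> c) -> Int), f:=List List b, a:=Int} | 2 pending]
  bind c := Bool
step 7: unify Int ~ Int  [subst: {e:=((a -> c) -> Int), f:=List List b, a:=Int, c:=Bool} | 1 pending]
  -> identical, skip
step 8: unify ((d -> Bool) -> Int) ~ b  [subst: {e:=((a -> c) -> Int), f:=List List b, a:=Int, c:=Bool} | 0 pending]
  bind b := ((d -> Bool) -> Int)

Answer: a:=Int b:=((d -> Bool) -> Int) c:=Bool e:=((Int -> Bool) -> Int) f:=List List ((d -> Bool) -> Int)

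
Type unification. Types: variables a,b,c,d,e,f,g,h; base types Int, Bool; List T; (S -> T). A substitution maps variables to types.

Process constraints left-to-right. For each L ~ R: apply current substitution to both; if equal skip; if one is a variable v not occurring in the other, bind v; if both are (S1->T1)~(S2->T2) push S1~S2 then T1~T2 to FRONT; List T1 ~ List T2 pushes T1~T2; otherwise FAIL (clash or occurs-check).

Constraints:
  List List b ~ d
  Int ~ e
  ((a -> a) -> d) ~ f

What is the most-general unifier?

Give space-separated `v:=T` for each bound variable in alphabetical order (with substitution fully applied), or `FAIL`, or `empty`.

Answer: d:=List List b e:=Int f:=((a -> a) -> List List b)

Derivation:
step 1: unify List List b ~ d  [subst: {-} | 2 pending]
  bind d := List List b
step 2: unify Int ~ e  [subst: {d:=List List b} | 1 pending]
  bind e := Int
step 3: unify ((a -> a) -> List List b) ~ f  [subst: {d:=List List b, e:=Int} | 0 pending]
  bind f := ((a -> a) -> List List b)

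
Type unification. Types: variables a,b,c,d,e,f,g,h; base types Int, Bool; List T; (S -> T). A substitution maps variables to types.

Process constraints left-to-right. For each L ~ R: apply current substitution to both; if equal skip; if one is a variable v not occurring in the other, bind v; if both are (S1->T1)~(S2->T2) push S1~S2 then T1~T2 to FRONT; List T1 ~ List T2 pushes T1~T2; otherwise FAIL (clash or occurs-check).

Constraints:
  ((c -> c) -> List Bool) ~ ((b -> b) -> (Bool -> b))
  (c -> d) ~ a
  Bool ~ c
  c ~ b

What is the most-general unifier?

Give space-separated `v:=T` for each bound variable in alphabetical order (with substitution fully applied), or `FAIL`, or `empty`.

step 1: unify ((c -> c) -> List Bool) ~ ((b -> b) -> (Bool -> b))  [subst: {-} | 3 pending]
  -> decompose arrow: push (c -> c)~(b -> b), List Bool~(Bool -> b)
step 2: unify (c -> c) ~ (b -> b)  [subst: {-} | 4 pending]
  -> decompose arrow: push c~b, c~b
step 3: unify c ~ b  [subst: {-} | 5 pending]
  bind c := b
step 4: unify b ~ b  [subst: {c:=b} | 4 pending]
  -> identical, skip
step 5: unify List Bool ~ (Bool -> b)  [subst: {c:=b} | 3 pending]
  clash: List Bool vs (Bool -> b)

Answer: FAIL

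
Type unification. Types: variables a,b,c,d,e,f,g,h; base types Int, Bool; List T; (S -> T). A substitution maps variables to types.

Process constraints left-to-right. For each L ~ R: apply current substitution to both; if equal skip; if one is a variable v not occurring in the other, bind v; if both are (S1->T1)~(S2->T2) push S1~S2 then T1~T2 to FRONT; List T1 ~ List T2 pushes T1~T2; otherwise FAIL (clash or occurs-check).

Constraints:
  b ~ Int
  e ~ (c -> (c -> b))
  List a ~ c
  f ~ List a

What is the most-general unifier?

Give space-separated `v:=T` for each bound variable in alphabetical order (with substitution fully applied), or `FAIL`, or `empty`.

Answer: b:=Int c:=List a e:=(List a -> (List a -> Int)) f:=List a

Derivation:
step 1: unify b ~ Int  [subst: {-} | 3 pending]
  bind b := Int
step 2: unify e ~ (c -> (c -> Int))  [subst: {b:=Int} | 2 pending]
  bind e := (c -> (c -> Int))
step 3: unify List a ~ c  [subst: {b:=Int, e:=(c -> (c -> Int))} | 1 pending]
  bind c := List a
step 4: unify f ~ List a  [subst: {b:=Int, e:=(c -> (c -> Int)), c:=List a} | 0 pending]
  bind f := List a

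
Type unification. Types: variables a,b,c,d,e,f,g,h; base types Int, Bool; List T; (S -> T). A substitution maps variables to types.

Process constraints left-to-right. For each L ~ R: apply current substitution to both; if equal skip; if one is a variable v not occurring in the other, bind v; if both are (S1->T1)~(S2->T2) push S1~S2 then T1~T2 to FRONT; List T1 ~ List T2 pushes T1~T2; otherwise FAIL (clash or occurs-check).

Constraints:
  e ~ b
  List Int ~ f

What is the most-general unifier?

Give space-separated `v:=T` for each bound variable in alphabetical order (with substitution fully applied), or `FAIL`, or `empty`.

Answer: e:=b f:=List Int

Derivation:
step 1: unify e ~ b  [subst: {-} | 1 pending]
  bind e := b
step 2: unify List Int ~ f  [subst: {e:=b} | 0 pending]
  bind f := List Int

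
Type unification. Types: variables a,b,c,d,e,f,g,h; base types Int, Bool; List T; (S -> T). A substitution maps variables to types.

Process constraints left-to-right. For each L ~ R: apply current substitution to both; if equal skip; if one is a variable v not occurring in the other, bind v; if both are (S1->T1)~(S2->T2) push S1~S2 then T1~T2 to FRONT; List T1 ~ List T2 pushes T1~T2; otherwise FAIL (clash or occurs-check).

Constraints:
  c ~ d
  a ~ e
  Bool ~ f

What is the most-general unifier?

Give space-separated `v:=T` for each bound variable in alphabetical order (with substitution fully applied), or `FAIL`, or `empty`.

step 1: unify c ~ d  [subst: {-} | 2 pending]
  bind c := d
step 2: unify a ~ e  [subst: {c:=d} | 1 pending]
  bind a := e
step 3: unify Bool ~ f  [subst: {c:=d, a:=e} | 0 pending]
  bind f := Bool

Answer: a:=e c:=d f:=Bool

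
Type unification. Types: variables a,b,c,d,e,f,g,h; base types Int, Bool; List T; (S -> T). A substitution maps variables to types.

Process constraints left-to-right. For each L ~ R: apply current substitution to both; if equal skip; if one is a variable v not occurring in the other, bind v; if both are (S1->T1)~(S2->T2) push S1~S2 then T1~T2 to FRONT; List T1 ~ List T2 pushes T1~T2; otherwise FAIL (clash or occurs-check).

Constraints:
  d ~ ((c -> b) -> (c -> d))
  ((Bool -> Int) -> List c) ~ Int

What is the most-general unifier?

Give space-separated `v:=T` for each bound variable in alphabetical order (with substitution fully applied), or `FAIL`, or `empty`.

step 1: unify d ~ ((c -> b) -> (c -> d))  [subst: {-} | 1 pending]
  occurs-check fail: d in ((c -> b) -> (c -> d))

Answer: FAIL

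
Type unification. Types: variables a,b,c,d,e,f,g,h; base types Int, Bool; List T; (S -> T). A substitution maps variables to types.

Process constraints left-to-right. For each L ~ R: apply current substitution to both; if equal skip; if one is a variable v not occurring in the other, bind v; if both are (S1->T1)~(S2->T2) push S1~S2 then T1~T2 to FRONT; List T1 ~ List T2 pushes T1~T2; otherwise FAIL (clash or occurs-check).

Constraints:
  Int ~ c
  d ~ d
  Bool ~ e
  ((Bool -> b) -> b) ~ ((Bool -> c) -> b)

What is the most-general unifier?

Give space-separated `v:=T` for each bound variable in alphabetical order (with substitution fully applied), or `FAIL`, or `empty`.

Answer: b:=Int c:=Int e:=Bool

Derivation:
step 1: unify Int ~ c  [subst: {-} | 3 pending]
  bind c := Int
step 2: unify d ~ d  [subst: {c:=Int} | 2 pending]
  -> identical, skip
step 3: unify Bool ~ e  [subst: {c:=Int} | 1 pending]
  bind e := Bool
step 4: unify ((Bool -> b) -> b) ~ ((Bool -> Int) -> b)  [subst: {c:=Int, e:=Bool} | 0 pending]
  -> decompose arrow: push (Bool -> b)~(Bool -> Int), b~b
step 5: unify (Bool -> b) ~ (Bool -> Int)  [subst: {c:=Int, e:=Bool} | 1 pending]
  -> decompose arrow: push Bool~Bool, b~Int
step 6: unify Bool ~ Bool  [subst: {c:=Int, e:=Bool} | 2 pending]
  -> identical, skip
step 7: unify b ~ Int  [subst: {c:=Int, e:=Bool} | 1 pending]
  bind b := Int
step 8: unify Int ~ Int  [subst: {c:=Int, e:=Bool, b:=Int} | 0 pending]
  -> identical, skip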